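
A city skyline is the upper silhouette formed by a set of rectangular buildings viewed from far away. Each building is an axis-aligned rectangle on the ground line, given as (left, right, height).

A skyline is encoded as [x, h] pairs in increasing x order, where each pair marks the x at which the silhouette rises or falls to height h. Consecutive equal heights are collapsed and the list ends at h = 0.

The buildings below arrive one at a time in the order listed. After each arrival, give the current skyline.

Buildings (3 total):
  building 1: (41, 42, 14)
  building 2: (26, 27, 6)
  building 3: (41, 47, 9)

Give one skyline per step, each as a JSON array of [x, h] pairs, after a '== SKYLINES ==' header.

== SKYLINES ==
[[41,14],[42,0]]
[[26,6],[27,0],[41,14],[42,0]]
[[26,6],[27,0],[41,14],[42,9],[47,0]]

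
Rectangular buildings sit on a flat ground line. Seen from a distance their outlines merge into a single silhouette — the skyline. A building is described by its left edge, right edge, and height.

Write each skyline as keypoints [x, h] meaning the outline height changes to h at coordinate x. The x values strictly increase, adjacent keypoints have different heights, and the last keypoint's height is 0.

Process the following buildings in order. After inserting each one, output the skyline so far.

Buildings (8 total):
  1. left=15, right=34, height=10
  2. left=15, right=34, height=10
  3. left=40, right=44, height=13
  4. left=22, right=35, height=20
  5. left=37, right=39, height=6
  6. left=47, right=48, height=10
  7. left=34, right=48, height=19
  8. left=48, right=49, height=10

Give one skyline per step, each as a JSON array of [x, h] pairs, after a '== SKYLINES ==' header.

== SKYLINES ==
[[15,10],[34,0]]
[[15,10],[34,0]]
[[15,10],[34,0],[40,13],[44,0]]
[[15,10],[22,20],[35,0],[40,13],[44,0]]
[[15,10],[22,20],[35,0],[37,6],[39,0],[40,13],[44,0]]
[[15,10],[22,20],[35,0],[37,6],[39,0],[40,13],[44,0],[47,10],[48,0]]
[[15,10],[22,20],[35,19],[48,0]]
[[15,10],[22,20],[35,19],[48,10],[49,0]]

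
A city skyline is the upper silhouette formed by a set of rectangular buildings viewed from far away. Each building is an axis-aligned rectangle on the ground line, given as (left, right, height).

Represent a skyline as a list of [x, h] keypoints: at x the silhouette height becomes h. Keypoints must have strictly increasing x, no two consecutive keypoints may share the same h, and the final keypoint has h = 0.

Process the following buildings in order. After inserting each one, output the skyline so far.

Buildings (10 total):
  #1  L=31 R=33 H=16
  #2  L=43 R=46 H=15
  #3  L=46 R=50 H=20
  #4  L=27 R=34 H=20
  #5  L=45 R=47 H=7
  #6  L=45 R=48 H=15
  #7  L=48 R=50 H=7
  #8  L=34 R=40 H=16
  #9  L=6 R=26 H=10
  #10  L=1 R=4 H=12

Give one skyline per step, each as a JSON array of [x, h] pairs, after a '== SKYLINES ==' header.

== SKYLINES ==
[[31,16],[33,0]]
[[31,16],[33,0],[43,15],[46,0]]
[[31,16],[33,0],[43,15],[46,20],[50,0]]
[[27,20],[34,0],[43,15],[46,20],[50,0]]
[[27,20],[34,0],[43,15],[46,20],[50,0]]
[[27,20],[34,0],[43,15],[46,20],[50,0]]
[[27,20],[34,0],[43,15],[46,20],[50,0]]
[[27,20],[34,16],[40,0],[43,15],[46,20],[50,0]]
[[6,10],[26,0],[27,20],[34,16],[40,0],[43,15],[46,20],[50,0]]
[[1,12],[4,0],[6,10],[26,0],[27,20],[34,16],[40,0],[43,15],[46,20],[50,0]]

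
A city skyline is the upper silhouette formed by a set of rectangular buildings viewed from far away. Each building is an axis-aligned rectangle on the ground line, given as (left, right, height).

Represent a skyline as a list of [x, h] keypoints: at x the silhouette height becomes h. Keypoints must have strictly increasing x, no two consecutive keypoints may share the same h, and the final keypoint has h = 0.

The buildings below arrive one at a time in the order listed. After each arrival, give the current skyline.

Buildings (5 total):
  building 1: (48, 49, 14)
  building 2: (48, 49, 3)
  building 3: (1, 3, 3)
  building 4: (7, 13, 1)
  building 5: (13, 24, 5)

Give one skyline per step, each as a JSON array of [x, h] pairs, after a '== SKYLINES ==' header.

== SKYLINES ==
[[48,14],[49,0]]
[[48,14],[49,0]]
[[1,3],[3,0],[48,14],[49,0]]
[[1,3],[3,0],[7,1],[13,0],[48,14],[49,0]]
[[1,3],[3,0],[7,1],[13,5],[24,0],[48,14],[49,0]]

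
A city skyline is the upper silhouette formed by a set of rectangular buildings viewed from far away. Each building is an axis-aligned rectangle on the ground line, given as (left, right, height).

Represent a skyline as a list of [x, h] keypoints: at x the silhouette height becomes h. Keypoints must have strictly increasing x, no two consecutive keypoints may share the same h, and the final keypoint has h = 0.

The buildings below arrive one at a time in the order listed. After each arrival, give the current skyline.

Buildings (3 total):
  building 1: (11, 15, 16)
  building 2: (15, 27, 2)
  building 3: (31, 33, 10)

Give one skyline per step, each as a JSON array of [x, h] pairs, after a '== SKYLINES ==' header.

== SKYLINES ==
[[11,16],[15,0]]
[[11,16],[15,2],[27,0]]
[[11,16],[15,2],[27,0],[31,10],[33,0]]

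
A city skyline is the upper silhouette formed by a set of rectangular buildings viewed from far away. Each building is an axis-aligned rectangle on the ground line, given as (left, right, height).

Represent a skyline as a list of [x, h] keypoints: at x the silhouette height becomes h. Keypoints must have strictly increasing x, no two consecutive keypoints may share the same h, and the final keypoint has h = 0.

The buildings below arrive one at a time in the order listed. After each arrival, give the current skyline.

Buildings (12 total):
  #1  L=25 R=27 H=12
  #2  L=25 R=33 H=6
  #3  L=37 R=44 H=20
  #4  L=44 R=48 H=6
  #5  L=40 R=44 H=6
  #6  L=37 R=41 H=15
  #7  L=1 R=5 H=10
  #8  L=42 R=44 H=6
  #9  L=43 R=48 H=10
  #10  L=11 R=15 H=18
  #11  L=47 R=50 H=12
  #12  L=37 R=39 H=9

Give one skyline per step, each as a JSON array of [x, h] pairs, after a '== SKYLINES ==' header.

== SKYLINES ==
[[25,12],[27,0]]
[[25,12],[27,6],[33,0]]
[[25,12],[27,6],[33,0],[37,20],[44,0]]
[[25,12],[27,6],[33,0],[37,20],[44,6],[48,0]]
[[25,12],[27,6],[33,0],[37,20],[44,6],[48,0]]
[[25,12],[27,6],[33,0],[37,20],[44,6],[48,0]]
[[1,10],[5,0],[25,12],[27,6],[33,0],[37,20],[44,6],[48,0]]
[[1,10],[5,0],[25,12],[27,6],[33,0],[37,20],[44,6],[48,0]]
[[1,10],[5,0],[25,12],[27,6],[33,0],[37,20],[44,10],[48,0]]
[[1,10],[5,0],[11,18],[15,0],[25,12],[27,6],[33,0],[37,20],[44,10],[48,0]]
[[1,10],[5,0],[11,18],[15,0],[25,12],[27,6],[33,0],[37,20],[44,10],[47,12],[50,0]]
[[1,10],[5,0],[11,18],[15,0],[25,12],[27,6],[33,0],[37,20],[44,10],[47,12],[50,0]]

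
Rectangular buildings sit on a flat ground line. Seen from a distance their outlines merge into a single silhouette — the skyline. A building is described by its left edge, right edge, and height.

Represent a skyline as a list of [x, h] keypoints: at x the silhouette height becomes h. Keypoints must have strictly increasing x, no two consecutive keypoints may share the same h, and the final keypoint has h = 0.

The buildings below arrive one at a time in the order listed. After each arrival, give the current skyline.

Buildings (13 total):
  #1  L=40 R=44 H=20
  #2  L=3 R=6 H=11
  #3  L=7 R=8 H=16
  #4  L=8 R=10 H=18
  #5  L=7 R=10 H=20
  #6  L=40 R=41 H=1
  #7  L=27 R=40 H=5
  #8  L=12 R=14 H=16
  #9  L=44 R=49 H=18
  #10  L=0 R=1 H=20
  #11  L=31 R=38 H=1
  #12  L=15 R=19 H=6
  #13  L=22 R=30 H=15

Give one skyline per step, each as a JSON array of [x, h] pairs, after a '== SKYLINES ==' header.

== SKYLINES ==
[[40,20],[44,0]]
[[3,11],[6,0],[40,20],[44,0]]
[[3,11],[6,0],[7,16],[8,0],[40,20],[44,0]]
[[3,11],[6,0],[7,16],[8,18],[10,0],[40,20],[44,0]]
[[3,11],[6,0],[7,20],[10,0],[40,20],[44,0]]
[[3,11],[6,0],[7,20],[10,0],[40,20],[44,0]]
[[3,11],[6,0],[7,20],[10,0],[27,5],[40,20],[44,0]]
[[3,11],[6,0],[7,20],[10,0],[12,16],[14,0],[27,5],[40,20],[44,0]]
[[3,11],[6,0],[7,20],[10,0],[12,16],[14,0],[27,5],[40,20],[44,18],[49,0]]
[[0,20],[1,0],[3,11],[6,0],[7,20],[10,0],[12,16],[14,0],[27,5],[40,20],[44,18],[49,0]]
[[0,20],[1,0],[3,11],[6,0],[7,20],[10,0],[12,16],[14,0],[27,5],[40,20],[44,18],[49,0]]
[[0,20],[1,0],[3,11],[6,0],[7,20],[10,0],[12,16],[14,0],[15,6],[19,0],[27,5],[40,20],[44,18],[49,0]]
[[0,20],[1,0],[3,11],[6,0],[7,20],[10,0],[12,16],[14,0],[15,6],[19,0],[22,15],[30,5],[40,20],[44,18],[49,0]]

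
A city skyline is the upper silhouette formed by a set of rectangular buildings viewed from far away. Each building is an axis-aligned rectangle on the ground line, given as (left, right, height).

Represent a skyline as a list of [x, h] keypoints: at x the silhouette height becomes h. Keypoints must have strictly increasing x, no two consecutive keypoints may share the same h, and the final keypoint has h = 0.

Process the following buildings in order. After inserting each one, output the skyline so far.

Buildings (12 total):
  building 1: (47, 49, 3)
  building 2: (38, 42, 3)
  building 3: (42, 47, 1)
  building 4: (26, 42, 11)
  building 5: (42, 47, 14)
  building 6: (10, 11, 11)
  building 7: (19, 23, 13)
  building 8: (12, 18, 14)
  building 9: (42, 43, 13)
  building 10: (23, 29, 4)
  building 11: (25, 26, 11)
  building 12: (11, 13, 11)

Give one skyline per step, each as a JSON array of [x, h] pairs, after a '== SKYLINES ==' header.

== SKYLINES ==
[[47,3],[49,0]]
[[38,3],[42,0],[47,3],[49,0]]
[[38,3],[42,1],[47,3],[49,0]]
[[26,11],[42,1],[47,3],[49,0]]
[[26,11],[42,14],[47,3],[49,0]]
[[10,11],[11,0],[26,11],[42,14],[47,3],[49,0]]
[[10,11],[11,0],[19,13],[23,0],[26,11],[42,14],[47,3],[49,0]]
[[10,11],[11,0],[12,14],[18,0],[19,13],[23,0],[26,11],[42,14],[47,3],[49,0]]
[[10,11],[11,0],[12,14],[18,0],[19,13],[23,0],[26,11],[42,14],[47,3],[49,0]]
[[10,11],[11,0],[12,14],[18,0],[19,13],[23,4],[26,11],[42,14],[47,3],[49,0]]
[[10,11],[11,0],[12,14],[18,0],[19,13],[23,4],[25,11],[42,14],[47,3],[49,0]]
[[10,11],[12,14],[18,0],[19,13],[23,4],[25,11],[42,14],[47,3],[49,0]]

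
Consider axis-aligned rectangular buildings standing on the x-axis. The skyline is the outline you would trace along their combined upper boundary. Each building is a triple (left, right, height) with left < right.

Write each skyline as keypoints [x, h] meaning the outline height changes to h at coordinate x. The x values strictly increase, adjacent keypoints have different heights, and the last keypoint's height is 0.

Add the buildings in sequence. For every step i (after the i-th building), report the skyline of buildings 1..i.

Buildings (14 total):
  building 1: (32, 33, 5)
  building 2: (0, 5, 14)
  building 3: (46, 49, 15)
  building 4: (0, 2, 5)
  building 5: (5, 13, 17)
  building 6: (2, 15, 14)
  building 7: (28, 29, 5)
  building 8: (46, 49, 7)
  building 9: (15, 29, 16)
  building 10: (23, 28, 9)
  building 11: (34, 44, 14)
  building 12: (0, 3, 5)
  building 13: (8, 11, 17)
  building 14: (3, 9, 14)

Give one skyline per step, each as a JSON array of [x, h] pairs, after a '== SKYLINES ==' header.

== SKYLINES ==
[[32,5],[33,0]]
[[0,14],[5,0],[32,5],[33,0]]
[[0,14],[5,0],[32,5],[33,0],[46,15],[49,0]]
[[0,14],[5,0],[32,5],[33,0],[46,15],[49,0]]
[[0,14],[5,17],[13,0],[32,5],[33,0],[46,15],[49,0]]
[[0,14],[5,17],[13,14],[15,0],[32,5],[33,0],[46,15],[49,0]]
[[0,14],[5,17],[13,14],[15,0],[28,5],[29,0],[32,5],[33,0],[46,15],[49,0]]
[[0,14],[5,17],[13,14],[15,0],[28,5],[29,0],[32,5],[33,0],[46,15],[49,0]]
[[0,14],[5,17],[13,14],[15,16],[29,0],[32,5],[33,0],[46,15],[49,0]]
[[0,14],[5,17],[13,14],[15,16],[29,0],[32,5],[33,0],[46,15],[49,0]]
[[0,14],[5,17],[13,14],[15,16],[29,0],[32,5],[33,0],[34,14],[44,0],[46,15],[49,0]]
[[0,14],[5,17],[13,14],[15,16],[29,0],[32,5],[33,0],[34,14],[44,0],[46,15],[49,0]]
[[0,14],[5,17],[13,14],[15,16],[29,0],[32,5],[33,0],[34,14],[44,0],[46,15],[49,0]]
[[0,14],[5,17],[13,14],[15,16],[29,0],[32,5],[33,0],[34,14],[44,0],[46,15],[49,0]]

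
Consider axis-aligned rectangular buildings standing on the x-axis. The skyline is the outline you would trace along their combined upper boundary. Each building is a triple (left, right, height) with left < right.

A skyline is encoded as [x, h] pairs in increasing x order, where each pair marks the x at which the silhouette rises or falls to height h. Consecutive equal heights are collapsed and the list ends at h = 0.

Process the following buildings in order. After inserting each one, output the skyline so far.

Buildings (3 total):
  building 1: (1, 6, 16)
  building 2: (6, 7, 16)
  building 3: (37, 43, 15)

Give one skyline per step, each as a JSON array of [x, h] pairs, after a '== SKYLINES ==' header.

== SKYLINES ==
[[1,16],[6,0]]
[[1,16],[7,0]]
[[1,16],[7,0],[37,15],[43,0]]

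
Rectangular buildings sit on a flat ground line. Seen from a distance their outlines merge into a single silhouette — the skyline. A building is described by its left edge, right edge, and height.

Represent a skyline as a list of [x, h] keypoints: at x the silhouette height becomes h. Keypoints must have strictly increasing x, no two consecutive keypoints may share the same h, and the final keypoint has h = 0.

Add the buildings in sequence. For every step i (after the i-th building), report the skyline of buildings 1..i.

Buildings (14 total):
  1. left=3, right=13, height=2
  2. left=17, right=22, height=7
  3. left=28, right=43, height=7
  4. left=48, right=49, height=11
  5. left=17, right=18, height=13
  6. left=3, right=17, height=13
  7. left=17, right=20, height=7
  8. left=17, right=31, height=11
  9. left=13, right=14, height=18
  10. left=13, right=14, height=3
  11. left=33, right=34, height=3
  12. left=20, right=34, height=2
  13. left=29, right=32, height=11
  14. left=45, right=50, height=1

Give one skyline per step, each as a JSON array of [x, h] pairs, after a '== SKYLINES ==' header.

== SKYLINES ==
[[3,2],[13,0]]
[[3,2],[13,0],[17,7],[22,0]]
[[3,2],[13,0],[17,7],[22,0],[28,7],[43,0]]
[[3,2],[13,0],[17,7],[22,0],[28,7],[43,0],[48,11],[49,0]]
[[3,2],[13,0],[17,13],[18,7],[22,0],[28,7],[43,0],[48,11],[49,0]]
[[3,13],[18,7],[22,0],[28,7],[43,0],[48,11],[49,0]]
[[3,13],[18,7],[22,0],[28,7],[43,0],[48,11],[49,0]]
[[3,13],[18,11],[31,7],[43,0],[48,11],[49,0]]
[[3,13],[13,18],[14,13],[18,11],[31,7],[43,0],[48,11],[49,0]]
[[3,13],[13,18],[14,13],[18,11],[31,7],[43,0],[48,11],[49,0]]
[[3,13],[13,18],[14,13],[18,11],[31,7],[43,0],[48,11],[49,0]]
[[3,13],[13,18],[14,13],[18,11],[31,7],[43,0],[48,11],[49,0]]
[[3,13],[13,18],[14,13],[18,11],[32,7],[43,0],[48,11],[49,0]]
[[3,13],[13,18],[14,13],[18,11],[32,7],[43,0],[45,1],[48,11],[49,1],[50,0]]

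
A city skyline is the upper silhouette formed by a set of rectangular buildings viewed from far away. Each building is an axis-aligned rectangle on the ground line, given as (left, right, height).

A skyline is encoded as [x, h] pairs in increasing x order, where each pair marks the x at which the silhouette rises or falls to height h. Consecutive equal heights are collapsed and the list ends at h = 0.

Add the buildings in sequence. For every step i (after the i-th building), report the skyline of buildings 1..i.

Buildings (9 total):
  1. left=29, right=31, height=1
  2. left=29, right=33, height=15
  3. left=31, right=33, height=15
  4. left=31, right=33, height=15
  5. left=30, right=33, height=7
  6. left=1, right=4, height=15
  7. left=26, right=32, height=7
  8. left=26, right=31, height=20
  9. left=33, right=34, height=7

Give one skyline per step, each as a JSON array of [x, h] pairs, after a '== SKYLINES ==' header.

== SKYLINES ==
[[29,1],[31,0]]
[[29,15],[33,0]]
[[29,15],[33,0]]
[[29,15],[33,0]]
[[29,15],[33,0]]
[[1,15],[4,0],[29,15],[33,0]]
[[1,15],[4,0],[26,7],[29,15],[33,0]]
[[1,15],[4,0],[26,20],[31,15],[33,0]]
[[1,15],[4,0],[26,20],[31,15],[33,7],[34,0]]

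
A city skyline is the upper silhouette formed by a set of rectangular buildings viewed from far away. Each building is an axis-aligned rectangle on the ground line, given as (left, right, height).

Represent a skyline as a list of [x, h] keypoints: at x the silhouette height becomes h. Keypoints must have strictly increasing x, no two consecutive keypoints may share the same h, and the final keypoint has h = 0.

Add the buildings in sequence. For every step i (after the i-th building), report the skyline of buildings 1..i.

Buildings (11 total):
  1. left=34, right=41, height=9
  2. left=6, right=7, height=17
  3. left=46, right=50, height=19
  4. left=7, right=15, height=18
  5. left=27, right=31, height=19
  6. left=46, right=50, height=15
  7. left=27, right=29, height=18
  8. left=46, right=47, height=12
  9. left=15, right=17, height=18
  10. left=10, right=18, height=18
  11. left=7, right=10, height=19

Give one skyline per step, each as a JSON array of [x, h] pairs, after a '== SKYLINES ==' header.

== SKYLINES ==
[[34,9],[41,0]]
[[6,17],[7,0],[34,9],[41,0]]
[[6,17],[7,0],[34,9],[41,0],[46,19],[50,0]]
[[6,17],[7,18],[15,0],[34,9],[41,0],[46,19],[50,0]]
[[6,17],[7,18],[15,0],[27,19],[31,0],[34,9],[41,0],[46,19],[50,0]]
[[6,17],[7,18],[15,0],[27,19],[31,0],[34,9],[41,0],[46,19],[50,0]]
[[6,17],[7,18],[15,0],[27,19],[31,0],[34,9],[41,0],[46,19],[50,0]]
[[6,17],[7,18],[15,0],[27,19],[31,0],[34,9],[41,0],[46,19],[50,0]]
[[6,17],[7,18],[17,0],[27,19],[31,0],[34,9],[41,0],[46,19],[50,0]]
[[6,17],[7,18],[18,0],[27,19],[31,0],[34,9],[41,0],[46,19],[50,0]]
[[6,17],[7,19],[10,18],[18,0],[27,19],[31,0],[34,9],[41,0],[46,19],[50,0]]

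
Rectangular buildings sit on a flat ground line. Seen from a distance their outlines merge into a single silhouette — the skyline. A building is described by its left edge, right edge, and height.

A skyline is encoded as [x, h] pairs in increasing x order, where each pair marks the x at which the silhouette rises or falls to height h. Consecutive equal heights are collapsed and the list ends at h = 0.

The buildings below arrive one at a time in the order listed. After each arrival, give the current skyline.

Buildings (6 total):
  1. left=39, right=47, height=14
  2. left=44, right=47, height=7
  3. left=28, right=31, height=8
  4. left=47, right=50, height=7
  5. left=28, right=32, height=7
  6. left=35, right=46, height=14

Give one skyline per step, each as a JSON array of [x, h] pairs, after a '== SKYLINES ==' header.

== SKYLINES ==
[[39,14],[47,0]]
[[39,14],[47,0]]
[[28,8],[31,0],[39,14],[47,0]]
[[28,8],[31,0],[39,14],[47,7],[50,0]]
[[28,8],[31,7],[32,0],[39,14],[47,7],[50,0]]
[[28,8],[31,7],[32,0],[35,14],[47,7],[50,0]]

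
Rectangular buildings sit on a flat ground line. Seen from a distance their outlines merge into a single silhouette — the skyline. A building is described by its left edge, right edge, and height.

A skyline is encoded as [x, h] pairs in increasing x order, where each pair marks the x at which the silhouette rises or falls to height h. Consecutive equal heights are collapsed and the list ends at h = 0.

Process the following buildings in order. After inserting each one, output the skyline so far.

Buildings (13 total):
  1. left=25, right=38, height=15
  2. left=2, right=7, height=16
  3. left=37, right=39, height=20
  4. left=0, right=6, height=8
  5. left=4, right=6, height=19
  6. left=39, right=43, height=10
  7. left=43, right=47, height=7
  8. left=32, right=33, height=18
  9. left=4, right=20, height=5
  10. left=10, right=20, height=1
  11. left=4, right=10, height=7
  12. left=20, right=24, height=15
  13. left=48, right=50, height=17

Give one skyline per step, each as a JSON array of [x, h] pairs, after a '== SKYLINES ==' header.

== SKYLINES ==
[[25,15],[38,0]]
[[2,16],[7,0],[25,15],[38,0]]
[[2,16],[7,0],[25,15],[37,20],[39,0]]
[[0,8],[2,16],[7,0],[25,15],[37,20],[39,0]]
[[0,8],[2,16],[4,19],[6,16],[7,0],[25,15],[37,20],[39,0]]
[[0,8],[2,16],[4,19],[6,16],[7,0],[25,15],[37,20],[39,10],[43,0]]
[[0,8],[2,16],[4,19],[6,16],[7,0],[25,15],[37,20],[39,10],[43,7],[47,0]]
[[0,8],[2,16],[4,19],[6,16],[7,0],[25,15],[32,18],[33,15],[37,20],[39,10],[43,7],[47,0]]
[[0,8],[2,16],[4,19],[6,16],[7,5],[20,0],[25,15],[32,18],[33,15],[37,20],[39,10],[43,7],[47,0]]
[[0,8],[2,16],[4,19],[6,16],[7,5],[20,0],[25,15],[32,18],[33,15],[37,20],[39,10],[43,7],[47,0]]
[[0,8],[2,16],[4,19],[6,16],[7,7],[10,5],[20,0],[25,15],[32,18],[33,15],[37,20],[39,10],[43,7],[47,0]]
[[0,8],[2,16],[4,19],[6,16],[7,7],[10,5],[20,15],[24,0],[25,15],[32,18],[33,15],[37,20],[39,10],[43,7],[47,0]]
[[0,8],[2,16],[4,19],[6,16],[7,7],[10,5],[20,15],[24,0],[25,15],[32,18],[33,15],[37,20],[39,10],[43,7],[47,0],[48,17],[50,0]]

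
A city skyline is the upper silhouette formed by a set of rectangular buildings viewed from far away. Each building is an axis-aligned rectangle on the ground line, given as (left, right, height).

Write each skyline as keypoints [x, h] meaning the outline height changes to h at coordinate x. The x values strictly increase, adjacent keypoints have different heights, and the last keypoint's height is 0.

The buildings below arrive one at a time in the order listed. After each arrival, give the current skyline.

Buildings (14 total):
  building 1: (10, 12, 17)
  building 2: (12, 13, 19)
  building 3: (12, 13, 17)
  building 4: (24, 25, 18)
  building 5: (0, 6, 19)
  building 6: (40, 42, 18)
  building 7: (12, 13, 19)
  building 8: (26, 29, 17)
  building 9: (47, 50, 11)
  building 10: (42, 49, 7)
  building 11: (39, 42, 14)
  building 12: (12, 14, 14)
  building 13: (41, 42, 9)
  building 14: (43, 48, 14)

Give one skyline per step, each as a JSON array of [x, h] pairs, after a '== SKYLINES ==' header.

== SKYLINES ==
[[10,17],[12,0]]
[[10,17],[12,19],[13,0]]
[[10,17],[12,19],[13,0]]
[[10,17],[12,19],[13,0],[24,18],[25,0]]
[[0,19],[6,0],[10,17],[12,19],[13,0],[24,18],[25,0]]
[[0,19],[6,0],[10,17],[12,19],[13,0],[24,18],[25,0],[40,18],[42,0]]
[[0,19],[6,0],[10,17],[12,19],[13,0],[24,18],[25,0],[40,18],[42,0]]
[[0,19],[6,0],[10,17],[12,19],[13,0],[24,18],[25,0],[26,17],[29,0],[40,18],[42,0]]
[[0,19],[6,0],[10,17],[12,19],[13,0],[24,18],[25,0],[26,17],[29,0],[40,18],[42,0],[47,11],[50,0]]
[[0,19],[6,0],[10,17],[12,19],[13,0],[24,18],[25,0],[26,17],[29,0],[40,18],[42,7],[47,11],[50,0]]
[[0,19],[6,0],[10,17],[12,19],[13,0],[24,18],[25,0],[26,17],[29,0],[39,14],[40,18],[42,7],[47,11],[50,0]]
[[0,19],[6,0],[10,17],[12,19],[13,14],[14,0],[24,18],[25,0],[26,17],[29,0],[39,14],[40,18],[42,7],[47,11],[50,0]]
[[0,19],[6,0],[10,17],[12,19],[13,14],[14,0],[24,18],[25,0],[26,17],[29,0],[39,14],[40,18],[42,7],[47,11],[50,0]]
[[0,19],[6,0],[10,17],[12,19],[13,14],[14,0],[24,18],[25,0],[26,17],[29,0],[39,14],[40,18],[42,7],[43,14],[48,11],[50,0]]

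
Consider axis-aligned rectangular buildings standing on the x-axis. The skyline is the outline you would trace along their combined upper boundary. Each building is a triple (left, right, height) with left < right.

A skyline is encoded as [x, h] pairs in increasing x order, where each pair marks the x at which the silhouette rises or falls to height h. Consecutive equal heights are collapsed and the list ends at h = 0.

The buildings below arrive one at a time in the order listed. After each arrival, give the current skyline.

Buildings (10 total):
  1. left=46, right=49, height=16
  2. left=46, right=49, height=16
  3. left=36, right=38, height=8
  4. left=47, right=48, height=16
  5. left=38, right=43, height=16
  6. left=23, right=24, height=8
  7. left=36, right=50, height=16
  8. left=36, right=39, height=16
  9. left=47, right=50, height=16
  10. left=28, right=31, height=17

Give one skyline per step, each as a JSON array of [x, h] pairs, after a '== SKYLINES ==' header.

== SKYLINES ==
[[46,16],[49,0]]
[[46,16],[49,0]]
[[36,8],[38,0],[46,16],[49,0]]
[[36,8],[38,0],[46,16],[49,0]]
[[36,8],[38,16],[43,0],[46,16],[49,0]]
[[23,8],[24,0],[36,8],[38,16],[43,0],[46,16],[49,0]]
[[23,8],[24,0],[36,16],[50,0]]
[[23,8],[24,0],[36,16],[50,0]]
[[23,8],[24,0],[36,16],[50,0]]
[[23,8],[24,0],[28,17],[31,0],[36,16],[50,0]]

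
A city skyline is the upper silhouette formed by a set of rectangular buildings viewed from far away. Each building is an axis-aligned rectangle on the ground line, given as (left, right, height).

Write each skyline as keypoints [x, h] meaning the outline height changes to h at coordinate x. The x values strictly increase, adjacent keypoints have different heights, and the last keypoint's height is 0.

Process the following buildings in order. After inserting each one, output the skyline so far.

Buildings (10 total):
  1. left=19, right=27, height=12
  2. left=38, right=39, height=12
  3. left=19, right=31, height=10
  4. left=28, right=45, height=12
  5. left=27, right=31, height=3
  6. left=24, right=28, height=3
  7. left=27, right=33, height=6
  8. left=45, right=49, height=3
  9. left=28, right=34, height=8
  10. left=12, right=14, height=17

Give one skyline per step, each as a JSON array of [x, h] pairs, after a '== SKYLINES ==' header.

== SKYLINES ==
[[19,12],[27,0]]
[[19,12],[27,0],[38,12],[39,0]]
[[19,12],[27,10],[31,0],[38,12],[39,0]]
[[19,12],[27,10],[28,12],[45,0]]
[[19,12],[27,10],[28,12],[45,0]]
[[19,12],[27,10],[28,12],[45,0]]
[[19,12],[27,10],[28,12],[45,0]]
[[19,12],[27,10],[28,12],[45,3],[49,0]]
[[19,12],[27,10],[28,12],[45,3],[49,0]]
[[12,17],[14,0],[19,12],[27,10],[28,12],[45,3],[49,0]]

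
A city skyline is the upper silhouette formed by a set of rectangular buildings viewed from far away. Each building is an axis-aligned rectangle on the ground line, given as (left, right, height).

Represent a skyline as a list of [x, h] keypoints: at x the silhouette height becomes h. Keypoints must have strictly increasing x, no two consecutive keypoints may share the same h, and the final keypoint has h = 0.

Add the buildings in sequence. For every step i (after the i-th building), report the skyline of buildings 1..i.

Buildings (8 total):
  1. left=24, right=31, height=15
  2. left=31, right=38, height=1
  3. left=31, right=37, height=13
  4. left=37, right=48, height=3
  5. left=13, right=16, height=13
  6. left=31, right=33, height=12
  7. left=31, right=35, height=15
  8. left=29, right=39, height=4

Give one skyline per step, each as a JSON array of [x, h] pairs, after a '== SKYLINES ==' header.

== SKYLINES ==
[[24,15],[31,0]]
[[24,15],[31,1],[38,0]]
[[24,15],[31,13],[37,1],[38,0]]
[[24,15],[31,13],[37,3],[48,0]]
[[13,13],[16,0],[24,15],[31,13],[37,3],[48,0]]
[[13,13],[16,0],[24,15],[31,13],[37,3],[48,0]]
[[13,13],[16,0],[24,15],[35,13],[37,3],[48,0]]
[[13,13],[16,0],[24,15],[35,13],[37,4],[39,3],[48,0]]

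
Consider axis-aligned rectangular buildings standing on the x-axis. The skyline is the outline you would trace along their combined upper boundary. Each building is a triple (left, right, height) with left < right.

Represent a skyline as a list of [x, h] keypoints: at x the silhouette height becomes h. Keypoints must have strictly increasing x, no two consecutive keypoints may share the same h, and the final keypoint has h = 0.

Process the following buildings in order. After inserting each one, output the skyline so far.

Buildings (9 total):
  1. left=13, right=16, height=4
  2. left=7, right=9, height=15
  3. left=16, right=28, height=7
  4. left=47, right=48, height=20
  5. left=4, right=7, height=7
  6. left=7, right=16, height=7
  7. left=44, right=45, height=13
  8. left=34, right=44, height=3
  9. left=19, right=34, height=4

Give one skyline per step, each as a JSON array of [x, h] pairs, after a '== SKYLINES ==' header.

== SKYLINES ==
[[13,4],[16,0]]
[[7,15],[9,0],[13,4],[16,0]]
[[7,15],[9,0],[13,4],[16,7],[28,0]]
[[7,15],[9,0],[13,4],[16,7],[28,0],[47,20],[48,0]]
[[4,7],[7,15],[9,0],[13,4],[16,7],[28,0],[47,20],[48,0]]
[[4,7],[7,15],[9,7],[28,0],[47,20],[48,0]]
[[4,7],[7,15],[9,7],[28,0],[44,13],[45,0],[47,20],[48,0]]
[[4,7],[7,15],[9,7],[28,0],[34,3],[44,13],[45,0],[47,20],[48,0]]
[[4,7],[7,15],[9,7],[28,4],[34,3],[44,13],[45,0],[47,20],[48,0]]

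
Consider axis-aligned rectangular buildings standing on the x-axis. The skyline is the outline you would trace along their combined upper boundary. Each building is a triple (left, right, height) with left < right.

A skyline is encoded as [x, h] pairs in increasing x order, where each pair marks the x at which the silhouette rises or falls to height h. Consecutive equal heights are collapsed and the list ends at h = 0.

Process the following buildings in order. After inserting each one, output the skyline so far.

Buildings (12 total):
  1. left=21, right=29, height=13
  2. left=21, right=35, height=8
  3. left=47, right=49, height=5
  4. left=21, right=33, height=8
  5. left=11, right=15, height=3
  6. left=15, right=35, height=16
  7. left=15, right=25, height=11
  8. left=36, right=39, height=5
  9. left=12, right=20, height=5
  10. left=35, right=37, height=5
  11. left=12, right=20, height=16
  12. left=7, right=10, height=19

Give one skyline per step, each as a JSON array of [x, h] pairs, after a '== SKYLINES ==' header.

== SKYLINES ==
[[21,13],[29,0]]
[[21,13],[29,8],[35,0]]
[[21,13],[29,8],[35,0],[47,5],[49,0]]
[[21,13],[29,8],[35,0],[47,5],[49,0]]
[[11,3],[15,0],[21,13],[29,8],[35,0],[47,5],[49,0]]
[[11,3],[15,16],[35,0],[47,5],[49,0]]
[[11,3],[15,16],[35,0],[47,5],[49,0]]
[[11,3],[15,16],[35,0],[36,5],[39,0],[47,5],[49,0]]
[[11,3],[12,5],[15,16],[35,0],[36,5],[39,0],[47,5],[49,0]]
[[11,3],[12,5],[15,16],[35,5],[39,0],[47,5],[49,0]]
[[11,3],[12,16],[35,5],[39,0],[47,5],[49,0]]
[[7,19],[10,0],[11,3],[12,16],[35,5],[39,0],[47,5],[49,0]]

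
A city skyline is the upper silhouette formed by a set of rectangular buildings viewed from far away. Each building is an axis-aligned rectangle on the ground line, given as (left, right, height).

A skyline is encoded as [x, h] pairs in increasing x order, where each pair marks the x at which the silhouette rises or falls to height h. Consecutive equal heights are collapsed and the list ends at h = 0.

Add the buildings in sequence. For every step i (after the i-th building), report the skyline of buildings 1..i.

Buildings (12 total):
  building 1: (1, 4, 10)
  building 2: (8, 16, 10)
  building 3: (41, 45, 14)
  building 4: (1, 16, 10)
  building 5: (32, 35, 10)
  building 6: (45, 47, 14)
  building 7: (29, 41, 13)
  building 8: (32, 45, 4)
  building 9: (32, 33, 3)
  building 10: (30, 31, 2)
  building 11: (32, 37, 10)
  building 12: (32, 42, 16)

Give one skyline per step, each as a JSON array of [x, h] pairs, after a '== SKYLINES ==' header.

== SKYLINES ==
[[1,10],[4,0]]
[[1,10],[4,0],[8,10],[16,0]]
[[1,10],[4,0],[8,10],[16,0],[41,14],[45,0]]
[[1,10],[16,0],[41,14],[45,0]]
[[1,10],[16,0],[32,10],[35,0],[41,14],[45,0]]
[[1,10],[16,0],[32,10],[35,0],[41,14],[47,0]]
[[1,10],[16,0],[29,13],[41,14],[47,0]]
[[1,10],[16,0],[29,13],[41,14],[47,0]]
[[1,10],[16,0],[29,13],[41,14],[47,0]]
[[1,10],[16,0],[29,13],[41,14],[47,0]]
[[1,10],[16,0],[29,13],[41,14],[47,0]]
[[1,10],[16,0],[29,13],[32,16],[42,14],[47,0]]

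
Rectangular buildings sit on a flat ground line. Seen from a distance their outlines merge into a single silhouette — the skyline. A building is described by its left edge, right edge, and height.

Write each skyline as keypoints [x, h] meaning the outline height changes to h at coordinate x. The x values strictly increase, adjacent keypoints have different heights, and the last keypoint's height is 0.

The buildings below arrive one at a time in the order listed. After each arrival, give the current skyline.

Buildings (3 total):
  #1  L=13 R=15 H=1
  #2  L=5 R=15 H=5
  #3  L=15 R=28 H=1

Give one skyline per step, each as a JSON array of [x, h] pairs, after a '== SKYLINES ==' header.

== SKYLINES ==
[[13,1],[15,0]]
[[5,5],[15,0]]
[[5,5],[15,1],[28,0]]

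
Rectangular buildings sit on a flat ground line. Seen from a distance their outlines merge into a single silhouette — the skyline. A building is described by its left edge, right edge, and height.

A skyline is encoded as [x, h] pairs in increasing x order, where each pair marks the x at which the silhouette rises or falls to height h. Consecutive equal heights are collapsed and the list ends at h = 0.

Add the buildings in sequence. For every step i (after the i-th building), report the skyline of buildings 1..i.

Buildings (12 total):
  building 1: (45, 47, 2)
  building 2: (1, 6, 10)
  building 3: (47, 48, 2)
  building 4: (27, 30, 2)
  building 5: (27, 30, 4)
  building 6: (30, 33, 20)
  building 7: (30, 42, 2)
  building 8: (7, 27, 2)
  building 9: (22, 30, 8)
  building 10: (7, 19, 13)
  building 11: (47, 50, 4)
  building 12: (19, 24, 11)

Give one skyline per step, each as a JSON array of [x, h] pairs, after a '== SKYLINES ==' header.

== SKYLINES ==
[[45,2],[47,0]]
[[1,10],[6,0],[45,2],[47,0]]
[[1,10],[6,0],[45,2],[48,0]]
[[1,10],[6,0],[27,2],[30,0],[45,2],[48,0]]
[[1,10],[6,0],[27,4],[30,0],[45,2],[48,0]]
[[1,10],[6,0],[27,4],[30,20],[33,0],[45,2],[48,0]]
[[1,10],[6,0],[27,4],[30,20],[33,2],[42,0],[45,2],[48,0]]
[[1,10],[6,0],[7,2],[27,4],[30,20],[33,2],[42,0],[45,2],[48,0]]
[[1,10],[6,0],[7,2],[22,8],[30,20],[33,2],[42,0],[45,2],[48,0]]
[[1,10],[6,0],[7,13],[19,2],[22,8],[30,20],[33,2],[42,0],[45,2],[48,0]]
[[1,10],[6,0],[7,13],[19,2],[22,8],[30,20],[33,2],[42,0],[45,2],[47,4],[50,0]]
[[1,10],[6,0],[7,13],[19,11],[24,8],[30,20],[33,2],[42,0],[45,2],[47,4],[50,0]]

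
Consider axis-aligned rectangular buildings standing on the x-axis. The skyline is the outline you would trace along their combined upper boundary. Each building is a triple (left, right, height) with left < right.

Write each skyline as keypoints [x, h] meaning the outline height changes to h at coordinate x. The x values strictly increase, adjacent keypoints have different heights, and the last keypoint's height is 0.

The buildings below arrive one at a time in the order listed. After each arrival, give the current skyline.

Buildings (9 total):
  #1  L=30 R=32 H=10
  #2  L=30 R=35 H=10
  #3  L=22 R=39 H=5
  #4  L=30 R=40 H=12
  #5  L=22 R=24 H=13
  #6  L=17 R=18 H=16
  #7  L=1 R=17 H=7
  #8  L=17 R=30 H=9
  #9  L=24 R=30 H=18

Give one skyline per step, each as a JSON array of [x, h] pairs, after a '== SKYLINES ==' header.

== SKYLINES ==
[[30,10],[32,0]]
[[30,10],[35,0]]
[[22,5],[30,10],[35,5],[39,0]]
[[22,5],[30,12],[40,0]]
[[22,13],[24,5],[30,12],[40,0]]
[[17,16],[18,0],[22,13],[24,5],[30,12],[40,0]]
[[1,7],[17,16],[18,0],[22,13],[24,5],[30,12],[40,0]]
[[1,7],[17,16],[18,9],[22,13],[24,9],[30,12],[40,0]]
[[1,7],[17,16],[18,9],[22,13],[24,18],[30,12],[40,0]]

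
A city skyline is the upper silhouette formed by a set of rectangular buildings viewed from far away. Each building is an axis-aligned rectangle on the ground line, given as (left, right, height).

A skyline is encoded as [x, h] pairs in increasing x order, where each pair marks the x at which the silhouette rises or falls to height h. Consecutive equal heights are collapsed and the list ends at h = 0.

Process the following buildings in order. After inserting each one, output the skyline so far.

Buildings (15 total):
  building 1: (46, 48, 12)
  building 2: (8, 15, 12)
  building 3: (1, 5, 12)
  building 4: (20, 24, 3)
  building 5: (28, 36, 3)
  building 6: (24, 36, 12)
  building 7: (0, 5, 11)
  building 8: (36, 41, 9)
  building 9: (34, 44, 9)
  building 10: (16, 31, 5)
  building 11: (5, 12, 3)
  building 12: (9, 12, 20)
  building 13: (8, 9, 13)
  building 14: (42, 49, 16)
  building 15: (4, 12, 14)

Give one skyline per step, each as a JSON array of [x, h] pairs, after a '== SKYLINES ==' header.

== SKYLINES ==
[[46,12],[48,0]]
[[8,12],[15,0],[46,12],[48,0]]
[[1,12],[5,0],[8,12],[15,0],[46,12],[48,0]]
[[1,12],[5,0],[8,12],[15,0],[20,3],[24,0],[46,12],[48,0]]
[[1,12],[5,0],[8,12],[15,0],[20,3],[24,0],[28,3],[36,0],[46,12],[48,0]]
[[1,12],[5,0],[8,12],[15,0],[20,3],[24,12],[36,0],[46,12],[48,0]]
[[0,11],[1,12],[5,0],[8,12],[15,0],[20,3],[24,12],[36,0],[46,12],[48,0]]
[[0,11],[1,12],[5,0],[8,12],[15,0],[20,3],[24,12],[36,9],[41,0],[46,12],[48,0]]
[[0,11],[1,12],[5,0],[8,12],[15,0],[20,3],[24,12],[36,9],[44,0],[46,12],[48,0]]
[[0,11],[1,12],[5,0],[8,12],[15,0],[16,5],[24,12],[36,9],[44,0],[46,12],[48,0]]
[[0,11],[1,12],[5,3],[8,12],[15,0],[16,5],[24,12],[36,9],[44,0],[46,12],[48,0]]
[[0,11],[1,12],[5,3],[8,12],[9,20],[12,12],[15,0],[16,5],[24,12],[36,9],[44,0],[46,12],[48,0]]
[[0,11],[1,12],[5,3],[8,13],[9,20],[12,12],[15,0],[16,5],[24,12],[36,9],[44,0],[46,12],[48,0]]
[[0,11],[1,12],[5,3],[8,13],[9,20],[12,12],[15,0],[16,5],[24,12],[36,9],[42,16],[49,0]]
[[0,11],[1,12],[4,14],[9,20],[12,12],[15,0],[16,5],[24,12],[36,9],[42,16],[49,0]]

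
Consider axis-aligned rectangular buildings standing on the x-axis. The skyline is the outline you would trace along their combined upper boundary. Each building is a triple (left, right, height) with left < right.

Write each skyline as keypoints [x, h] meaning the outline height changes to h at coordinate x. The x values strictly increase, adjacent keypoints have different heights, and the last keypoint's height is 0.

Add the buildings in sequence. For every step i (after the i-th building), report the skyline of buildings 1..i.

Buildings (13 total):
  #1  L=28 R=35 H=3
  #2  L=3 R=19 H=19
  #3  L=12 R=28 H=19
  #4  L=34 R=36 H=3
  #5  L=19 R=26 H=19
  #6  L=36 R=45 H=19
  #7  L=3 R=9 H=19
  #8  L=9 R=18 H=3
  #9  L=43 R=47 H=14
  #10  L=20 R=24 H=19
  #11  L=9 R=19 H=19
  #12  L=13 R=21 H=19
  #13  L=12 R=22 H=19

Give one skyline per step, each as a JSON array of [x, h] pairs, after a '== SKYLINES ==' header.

== SKYLINES ==
[[28,3],[35,0]]
[[3,19],[19,0],[28,3],[35,0]]
[[3,19],[28,3],[35,0]]
[[3,19],[28,3],[36,0]]
[[3,19],[28,3],[36,0]]
[[3,19],[28,3],[36,19],[45,0]]
[[3,19],[28,3],[36,19],[45,0]]
[[3,19],[28,3],[36,19],[45,0]]
[[3,19],[28,3],[36,19],[45,14],[47,0]]
[[3,19],[28,3],[36,19],[45,14],[47,0]]
[[3,19],[28,3],[36,19],[45,14],[47,0]]
[[3,19],[28,3],[36,19],[45,14],[47,0]]
[[3,19],[28,3],[36,19],[45,14],[47,0]]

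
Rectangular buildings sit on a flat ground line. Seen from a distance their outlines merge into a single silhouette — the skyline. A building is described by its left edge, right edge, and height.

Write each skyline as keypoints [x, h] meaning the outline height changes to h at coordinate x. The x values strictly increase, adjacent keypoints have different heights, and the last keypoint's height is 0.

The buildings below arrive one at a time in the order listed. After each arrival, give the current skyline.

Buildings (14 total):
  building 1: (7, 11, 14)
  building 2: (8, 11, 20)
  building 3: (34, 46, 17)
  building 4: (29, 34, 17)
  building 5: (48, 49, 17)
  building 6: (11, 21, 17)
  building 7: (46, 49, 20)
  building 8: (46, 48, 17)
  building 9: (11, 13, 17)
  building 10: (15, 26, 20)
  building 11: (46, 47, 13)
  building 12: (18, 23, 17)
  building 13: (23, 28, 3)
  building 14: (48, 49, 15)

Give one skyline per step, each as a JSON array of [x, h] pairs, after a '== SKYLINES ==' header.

== SKYLINES ==
[[7,14],[11,0]]
[[7,14],[8,20],[11,0]]
[[7,14],[8,20],[11,0],[34,17],[46,0]]
[[7,14],[8,20],[11,0],[29,17],[46,0]]
[[7,14],[8,20],[11,0],[29,17],[46,0],[48,17],[49,0]]
[[7,14],[8,20],[11,17],[21,0],[29,17],[46,0],[48,17],[49,0]]
[[7,14],[8,20],[11,17],[21,0],[29,17],[46,20],[49,0]]
[[7,14],[8,20],[11,17],[21,0],[29,17],[46,20],[49,0]]
[[7,14],[8,20],[11,17],[21,0],[29,17],[46,20],[49,0]]
[[7,14],[8,20],[11,17],[15,20],[26,0],[29,17],[46,20],[49,0]]
[[7,14],[8,20],[11,17],[15,20],[26,0],[29,17],[46,20],[49,0]]
[[7,14],[8,20],[11,17],[15,20],[26,0],[29,17],[46,20],[49,0]]
[[7,14],[8,20],[11,17],[15,20],[26,3],[28,0],[29,17],[46,20],[49,0]]
[[7,14],[8,20],[11,17],[15,20],[26,3],[28,0],[29,17],[46,20],[49,0]]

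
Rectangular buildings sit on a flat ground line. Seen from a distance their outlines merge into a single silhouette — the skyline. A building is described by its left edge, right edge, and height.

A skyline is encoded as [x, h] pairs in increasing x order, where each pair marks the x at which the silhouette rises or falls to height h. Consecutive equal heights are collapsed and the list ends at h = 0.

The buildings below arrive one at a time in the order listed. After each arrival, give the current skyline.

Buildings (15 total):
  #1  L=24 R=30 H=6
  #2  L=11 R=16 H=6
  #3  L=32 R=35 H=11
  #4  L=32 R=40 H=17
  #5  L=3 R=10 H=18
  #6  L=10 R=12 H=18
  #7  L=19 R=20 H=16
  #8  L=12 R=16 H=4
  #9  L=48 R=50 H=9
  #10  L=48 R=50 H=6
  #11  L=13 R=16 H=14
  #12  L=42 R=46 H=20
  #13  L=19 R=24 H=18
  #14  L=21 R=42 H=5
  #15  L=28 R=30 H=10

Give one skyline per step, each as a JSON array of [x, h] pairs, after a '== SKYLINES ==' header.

== SKYLINES ==
[[24,6],[30,0]]
[[11,6],[16,0],[24,6],[30,0]]
[[11,6],[16,0],[24,6],[30,0],[32,11],[35,0]]
[[11,6],[16,0],[24,6],[30,0],[32,17],[40,0]]
[[3,18],[10,0],[11,6],[16,0],[24,6],[30,0],[32,17],[40,0]]
[[3,18],[12,6],[16,0],[24,6],[30,0],[32,17],[40,0]]
[[3,18],[12,6],[16,0],[19,16],[20,0],[24,6],[30,0],[32,17],[40,0]]
[[3,18],[12,6],[16,0],[19,16],[20,0],[24,6],[30,0],[32,17],[40,0]]
[[3,18],[12,6],[16,0],[19,16],[20,0],[24,6],[30,0],[32,17],[40,0],[48,9],[50,0]]
[[3,18],[12,6],[16,0],[19,16],[20,0],[24,6],[30,0],[32,17],[40,0],[48,9],[50,0]]
[[3,18],[12,6],[13,14],[16,0],[19,16],[20,0],[24,6],[30,0],[32,17],[40,0],[48,9],[50,0]]
[[3,18],[12,6],[13,14],[16,0],[19,16],[20,0],[24,6],[30,0],[32,17],[40,0],[42,20],[46,0],[48,9],[50,0]]
[[3,18],[12,6],[13,14],[16,0],[19,18],[24,6],[30,0],[32,17],[40,0],[42,20],[46,0],[48,9],[50,0]]
[[3,18],[12,6],[13,14],[16,0],[19,18],[24,6],[30,5],[32,17],[40,5],[42,20],[46,0],[48,9],[50,0]]
[[3,18],[12,6],[13,14],[16,0],[19,18],[24,6],[28,10],[30,5],[32,17],[40,5],[42,20],[46,0],[48,9],[50,0]]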